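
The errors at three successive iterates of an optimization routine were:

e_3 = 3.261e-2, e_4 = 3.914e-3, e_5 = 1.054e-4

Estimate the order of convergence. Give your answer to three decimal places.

p ≈ ln(e_5/e_4) / ln(e_4/e_3)
  = ln(1.054e-4/3.914e-3) / ln(3.914e-3/3.261e-2)
  = ln(0.026929) / ln(0.120025)
  = -3.614552 / -2.120055 ≈ 1.704933

1.705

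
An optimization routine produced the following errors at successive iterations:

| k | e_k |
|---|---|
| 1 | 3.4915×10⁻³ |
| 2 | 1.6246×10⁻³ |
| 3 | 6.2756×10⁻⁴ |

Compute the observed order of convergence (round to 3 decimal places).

1.243

p ≈ ln(e_3/e_2) / ln(e_2/e_1)
  = ln(6.2756×10⁻⁴/1.6246×10⁻³) / ln(1.6246×10⁻³/3.4915×10⁻³)
  = ln(0.386286) / ln(0.465301)
  = -0.951177 / -0.765071 ≈ 1.243253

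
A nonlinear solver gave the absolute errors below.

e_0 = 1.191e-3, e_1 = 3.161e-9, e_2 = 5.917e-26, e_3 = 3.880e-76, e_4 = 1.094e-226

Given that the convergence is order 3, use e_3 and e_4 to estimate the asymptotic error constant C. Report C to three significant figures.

C ≈ e_4 / e_3^3
  = 1.094e-226 / (3.880e-76)^3
  = 1.094e-226 / 5.84111e-227 ≈ 1.8729

1.87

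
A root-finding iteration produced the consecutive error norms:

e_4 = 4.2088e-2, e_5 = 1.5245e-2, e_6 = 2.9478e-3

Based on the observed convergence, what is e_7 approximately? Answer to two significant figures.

First estimate the order: p ≈ ln(e_6/e_5) / ln(e_5/e_4) = ln(2.9478e-3/1.5245e-2)/ln(1.5245e-2/4.2088e-2) = ln(0.193362)/ln(0.362217) ≈ 1.6181.
Then e_7 ≈ e_6·(e_6/e_5)^p = 2.9478e-3·(0.193362)^1.6181 = 2.9478e-3·0.0700289 ≈ 0.0002064.

2.1e-4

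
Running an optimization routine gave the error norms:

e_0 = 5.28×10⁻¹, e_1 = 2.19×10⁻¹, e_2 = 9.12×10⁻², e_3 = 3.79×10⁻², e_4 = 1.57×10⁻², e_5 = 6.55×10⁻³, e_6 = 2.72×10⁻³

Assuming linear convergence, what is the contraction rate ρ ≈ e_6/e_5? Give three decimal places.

ρ ≈ e_6/e_5 = 2.72×10⁻³/6.55×10⁻³ = 0.41527

0.415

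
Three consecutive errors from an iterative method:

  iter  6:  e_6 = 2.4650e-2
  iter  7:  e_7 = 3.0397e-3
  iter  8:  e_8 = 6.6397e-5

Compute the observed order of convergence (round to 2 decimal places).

1.83

p ≈ ln(e_8/e_7) / ln(e_7/e_6)
  = ln(6.6397e-5/3.0397e-3) / ln(3.0397e-3/2.4650e-2)
  = ln(0.0218433) / ln(0.123314)
  = -3.82386 / -2.09302 ≈ 1.82696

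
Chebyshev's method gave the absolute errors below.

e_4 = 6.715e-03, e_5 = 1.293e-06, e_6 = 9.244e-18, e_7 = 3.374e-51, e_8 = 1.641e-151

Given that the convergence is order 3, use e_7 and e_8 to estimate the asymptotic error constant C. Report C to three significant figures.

C ≈ e_8 / e_7^3
  = 1.641e-151 / (3.374e-51)^3
  = 1.641e-151 / 3.84092e-152 ≈ 4.2724

4.27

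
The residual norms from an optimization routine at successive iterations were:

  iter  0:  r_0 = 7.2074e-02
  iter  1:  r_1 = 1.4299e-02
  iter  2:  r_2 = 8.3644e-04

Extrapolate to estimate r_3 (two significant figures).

5.7e-6

First estimate the order: p ≈ ln(r_2/r_1) / ln(r_1/r_0) = ln(8.3644e-04/1.4299e-02)/ln(1.4299e-02/7.2074e-02) = ln(0.0584964)/ln(0.198393) ≈ 1.7550.
Then r_3 ≈ r_2·(r_2/r_1)^p = 8.3644e-04·(0.0584964)^1.7550 = 8.3644e-04·0.0068598 ≈ 5.738e-06.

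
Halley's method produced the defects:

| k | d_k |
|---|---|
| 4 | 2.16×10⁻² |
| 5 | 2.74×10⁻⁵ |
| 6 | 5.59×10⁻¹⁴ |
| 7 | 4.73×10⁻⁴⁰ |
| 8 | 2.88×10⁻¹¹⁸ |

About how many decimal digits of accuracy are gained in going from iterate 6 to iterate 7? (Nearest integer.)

26

Digits gained ≈ log₁₀(d_6/d_7) = log₁₀(5.59×10⁻¹⁴/4.73×10⁻⁴⁰) = log₁₀(1.18182e+26) ≈ 26.073.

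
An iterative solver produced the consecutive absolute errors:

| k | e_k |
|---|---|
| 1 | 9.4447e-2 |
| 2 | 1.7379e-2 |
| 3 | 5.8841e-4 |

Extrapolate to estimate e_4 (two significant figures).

First estimate the order: p ≈ ln(e_3/e_2) / ln(e_2/e_1) = ln(5.8841e-4/1.7379e-2)/ln(1.7379e-2/9.4447e-2) = ln(0.0338575)/ln(0.184008) ≈ 2.0000.
Then e_4 ≈ e_3·(e_3/e_2)^p = 5.8841e-4·(0.0338575)^2.0000 = 5.8841e-4·0.00114633 ≈ 6.745e-07.

6.7e-7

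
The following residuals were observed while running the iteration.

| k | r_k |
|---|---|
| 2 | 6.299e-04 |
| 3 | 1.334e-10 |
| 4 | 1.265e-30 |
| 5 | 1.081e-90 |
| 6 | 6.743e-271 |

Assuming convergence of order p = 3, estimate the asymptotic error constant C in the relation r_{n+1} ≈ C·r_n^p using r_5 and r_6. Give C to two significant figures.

0.53

C ≈ r_6 / r_5^3
  = 6.743e-271 / (1.081e-90)^3
  = 6.743e-271 / 1.26321e-270 ≈ 0.5338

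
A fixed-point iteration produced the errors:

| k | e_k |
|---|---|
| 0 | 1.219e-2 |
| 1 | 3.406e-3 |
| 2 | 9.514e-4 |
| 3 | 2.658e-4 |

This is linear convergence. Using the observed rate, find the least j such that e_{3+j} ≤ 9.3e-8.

Rate ρ ≈ e_3/e_2 = 2.658e-4/9.514e-4 = 0.2794.
After j more steps, e_{3+j} ≈ 2.658e-4·ρ^j; need ρ^j ≤ 9.3e-8/2.658e-4 = 0.000349887.
j ≥ ln(0.000349887)/ln(0.2794) = -7.9579/-1.27511 = 6.241.
So 7 more iterations are needed.

7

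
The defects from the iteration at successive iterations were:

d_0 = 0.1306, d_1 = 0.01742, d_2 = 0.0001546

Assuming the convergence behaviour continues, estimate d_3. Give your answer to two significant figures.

2.4e-9

First estimate the order: p ≈ ln(d_2/d_1) / ln(d_1/d_0) = ln(0.0001546/0.01742)/ln(0.01742/0.1306) = ln(0.00887486)/ln(0.133384) ≈ 2.3452.
Then d_3 ≈ d_2·(d_2/d_1)^p = 0.0001546·(0.00887486)^2.3452 = 0.0001546·1.5418e-05 ≈ 2.384e-09.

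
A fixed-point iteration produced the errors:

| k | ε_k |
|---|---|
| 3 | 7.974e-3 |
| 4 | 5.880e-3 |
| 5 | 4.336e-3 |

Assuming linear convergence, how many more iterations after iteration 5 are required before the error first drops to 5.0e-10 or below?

Rate ρ ≈ ε_5/ε_4 = 4.336e-3/5.880e-3 = 0.7374.
After j more steps, ε_{5+j} ≈ 4.336e-3·ρ^j; need ρ^j ≤ 5.0e-10/4.336e-3 = 1.15314e-07.
j ≥ ln(1.15314e-07)/ln(0.7374) = -15.9756/-0.30462 = 52.444.
So 53 more iterations are needed.

53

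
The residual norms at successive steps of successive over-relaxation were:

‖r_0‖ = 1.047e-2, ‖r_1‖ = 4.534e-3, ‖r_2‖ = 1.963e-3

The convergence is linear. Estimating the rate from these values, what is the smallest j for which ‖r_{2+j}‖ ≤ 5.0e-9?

Rate ρ ≈ ‖r_2‖/‖r_1‖ = 1.963e-3/4.534e-3 = 0.4330.
After j more steps, ‖r_{2+j}‖ ≈ 1.963e-3·ρ^j; need ρ^j ≤ 5.0e-9/1.963e-3 = 2.54712e-06.
j ≥ ln(2.54712e-06)/ln(0.4330) = -12.8805/-0.83702 = 15.389.
So 16 more iterations are needed.

16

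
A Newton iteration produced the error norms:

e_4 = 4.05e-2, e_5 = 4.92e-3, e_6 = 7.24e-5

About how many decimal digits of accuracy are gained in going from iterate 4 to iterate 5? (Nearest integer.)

1

Digits gained ≈ log₁₀(e_4/e_5) = log₁₀(4.05e-2/4.92e-3) = log₁₀(8.23171) ≈ 0.915.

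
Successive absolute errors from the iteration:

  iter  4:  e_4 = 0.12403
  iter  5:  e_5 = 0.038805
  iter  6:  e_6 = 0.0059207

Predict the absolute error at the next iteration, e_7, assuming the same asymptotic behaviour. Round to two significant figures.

2.8e-4

First estimate the order: p ≈ ln(e_6/e_5) / ln(e_5/e_4) = ln(0.0059207/0.038805)/ln(0.038805/0.12403) = ln(0.152576)/ln(0.312868) ≈ 1.6180.
Then e_7 ≈ e_6·(e_6/e_5)^p = 0.0059207·(0.152576)^1.6180 = 0.0059207·0.0477398 ≈ 0.0002827.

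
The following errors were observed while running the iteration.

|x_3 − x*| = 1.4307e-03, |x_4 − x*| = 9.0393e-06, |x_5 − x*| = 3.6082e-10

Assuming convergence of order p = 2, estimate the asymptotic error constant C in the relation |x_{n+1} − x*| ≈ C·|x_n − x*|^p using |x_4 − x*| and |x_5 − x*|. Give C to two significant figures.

4.4

C ≈ |x_5 − x*| / |x_4 − x*|^2
  = 3.6082e-10 / (9.0393e-06)^2
  = 3.6082e-10 / 8.17089e-11 ≈ 4.4159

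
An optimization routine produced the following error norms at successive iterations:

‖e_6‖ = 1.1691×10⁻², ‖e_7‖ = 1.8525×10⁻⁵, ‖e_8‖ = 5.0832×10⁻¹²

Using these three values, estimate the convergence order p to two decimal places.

2.34

p ≈ ln(‖e_8‖/‖e_7‖) / ln(‖e_7‖/‖e_6‖)
  = ln(5.0832×10⁻¹²/1.8525×10⁻⁵) / ln(1.8525×10⁻⁵/1.1691×10⁻²)
  = ln(2.74397e-07) / ln(0.00158455)
  = -15.10869 / -6.44745 ≈ 2.34336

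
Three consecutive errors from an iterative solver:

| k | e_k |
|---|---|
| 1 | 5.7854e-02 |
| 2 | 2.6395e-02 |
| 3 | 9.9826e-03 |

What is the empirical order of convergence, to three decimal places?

p ≈ ln(e_3/e_2) / ln(e_2/e_1)
  = ln(9.9826e-03/2.6395e-02) / ln(2.6395e-02/5.7854e-02)
  = ln(0.3782) / ln(0.456235)
  = -0.972332 / -0.784747 ≈ 1.239039

1.239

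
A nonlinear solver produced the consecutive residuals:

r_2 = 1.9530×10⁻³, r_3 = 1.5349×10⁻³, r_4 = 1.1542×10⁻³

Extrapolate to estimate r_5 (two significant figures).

First estimate the order: p ≈ ln(r_4/r_3) / ln(r_3/r_2) = ln(1.1542×10⁻³/1.5349×10⁻³)/ln(1.5349×10⁻³/1.9530×10⁻³) = ln(0.751971)/ln(0.785919) ≈ 1.1833.
Then r_5 ≈ r_4·(r_4/r_3)^p = 1.1542×10⁻³·(0.751971)^1.1833 = 1.1542×10⁻³·0.713689 ≈ 0.0008237.

8.2e-4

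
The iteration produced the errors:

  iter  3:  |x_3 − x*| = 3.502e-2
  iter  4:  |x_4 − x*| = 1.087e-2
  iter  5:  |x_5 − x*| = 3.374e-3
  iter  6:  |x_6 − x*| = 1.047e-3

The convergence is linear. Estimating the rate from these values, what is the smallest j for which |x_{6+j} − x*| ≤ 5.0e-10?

Rate ρ ≈ |x_6 − x*|/|x_5 − x*| = 1.047e-3/3.374e-3 = 0.3103.
After j more steps, |x_{6+j} − x*| ≈ 1.047e-3·ρ^j; need ρ^j ≤ 5.0e-10/1.047e-3 = 4.77555e-07.
j ≥ ln(4.77555e-07)/ln(0.3103) = -14.5546/-1.17022 = 12.437.
So 13 more iterations are needed.

13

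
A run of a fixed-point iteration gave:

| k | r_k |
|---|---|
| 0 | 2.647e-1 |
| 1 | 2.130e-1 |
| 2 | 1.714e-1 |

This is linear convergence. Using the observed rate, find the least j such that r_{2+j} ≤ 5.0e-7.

Rate ρ ≈ r_2/r_1 = 1.714e-1/2.130e-1 = 0.8047.
After j more steps, r_{2+j} ≈ 1.714e-1·ρ^j; need ρ^j ≤ 5.0e-7/1.714e-1 = 2.91715e-06.
j ≥ ln(2.91715e-06)/ln(0.8047) = -12.7449/-0.21729 = 58.654.
So 59 more iterations are needed.

59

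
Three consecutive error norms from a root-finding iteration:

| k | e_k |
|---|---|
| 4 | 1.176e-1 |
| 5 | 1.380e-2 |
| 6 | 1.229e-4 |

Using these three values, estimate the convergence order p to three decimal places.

p ≈ ln(e_6/e_5) / ln(e_5/e_4)
  = ln(1.229e-4/1.380e-2) / ln(1.380e-2/1.176e-1)
  = ln(0.0089058) / ln(0.117347)
  = -4.721053 / -2.142620 ≈ 2.203402

2.203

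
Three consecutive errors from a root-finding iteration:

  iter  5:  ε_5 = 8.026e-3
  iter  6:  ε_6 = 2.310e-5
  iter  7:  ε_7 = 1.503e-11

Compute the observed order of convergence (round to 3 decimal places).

p ≈ ln(ε_7/ε_6) / ln(ε_6/ε_5)
  = ln(1.503e-11/2.310e-5) / ln(2.310e-5/8.026e-3)
  = ln(6.50649e-07) / ln(0.00287815)
  = -14.245296 / -5.850608 ≈ 2.434840

2.435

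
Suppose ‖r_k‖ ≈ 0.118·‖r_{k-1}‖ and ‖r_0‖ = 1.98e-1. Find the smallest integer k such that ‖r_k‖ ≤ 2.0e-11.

11

After k steps, ‖r_k‖ ≈ 1.98e-1·0.118^k.
Need 0.118^k ≤ 2.0e-11/1.98e-1 = 1.0101e-10.
k ≥ ln(1.0101e-10)/ln(0.118) = -23.0158/-2.13707 = 10.770.
Smallest integer k = 11.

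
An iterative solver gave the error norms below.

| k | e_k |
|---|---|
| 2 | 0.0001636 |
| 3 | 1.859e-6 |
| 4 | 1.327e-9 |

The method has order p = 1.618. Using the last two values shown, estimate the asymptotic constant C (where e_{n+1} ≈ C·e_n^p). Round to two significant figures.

2.5

C ≈ e_4 / e_3^1.618
  = 1.327e-9 / (1.859e-6)^1.618
  = 1.327e-9 / 5.34188e-10 ≈ 2.4841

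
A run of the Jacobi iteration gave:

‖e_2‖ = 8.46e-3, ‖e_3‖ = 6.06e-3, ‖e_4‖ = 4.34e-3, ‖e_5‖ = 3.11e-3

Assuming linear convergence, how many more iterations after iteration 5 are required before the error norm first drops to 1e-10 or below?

52

Rate ρ ≈ ‖e_5‖/‖e_4‖ = 3.11e-3/4.34e-3 = 0.7166.
After j more steps, ‖e_{5+j}‖ ≈ 3.11e-3·ρ^j; need ρ^j ≤ 1e-10/3.11e-3 = 3.21543e-08.
j ≥ ln(3.21543e-08)/ln(0.7166) = -17.2527/-0.33324 = 51.773.
So 52 more iterations are needed.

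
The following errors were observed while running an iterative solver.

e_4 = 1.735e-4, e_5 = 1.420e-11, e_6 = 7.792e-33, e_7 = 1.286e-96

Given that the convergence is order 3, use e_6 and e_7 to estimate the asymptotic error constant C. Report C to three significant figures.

2.72

C ≈ e_7 / e_6^3
  = 1.286e-96 / (7.792e-33)^3
  = 1.286e-96 / 4.73093e-97 ≈ 2.7183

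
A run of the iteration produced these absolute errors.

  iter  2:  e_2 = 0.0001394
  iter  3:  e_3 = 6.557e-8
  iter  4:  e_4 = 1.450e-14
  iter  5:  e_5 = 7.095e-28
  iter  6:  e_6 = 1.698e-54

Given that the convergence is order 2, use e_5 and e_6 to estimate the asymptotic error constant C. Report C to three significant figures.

3.37

C ≈ e_6 / e_5^2
  = 1.698e-54 / (7.095e-28)^2
  = 1.698e-54 / 5.0339e-55 ≈ 3.3731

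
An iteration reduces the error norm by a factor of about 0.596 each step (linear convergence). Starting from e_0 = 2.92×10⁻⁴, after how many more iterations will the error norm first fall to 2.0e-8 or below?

After k steps, e_k ≈ 2.92×10⁻⁴·0.596^k.
Need 0.596^k ≤ 2.0e-8/2.92×10⁻⁴ = 6.84932e-05.
k ≥ ln(6.84932e-05)/ln(0.596) = -9.5888/-0.51751 = 18.529.
Smallest integer k = 19.

19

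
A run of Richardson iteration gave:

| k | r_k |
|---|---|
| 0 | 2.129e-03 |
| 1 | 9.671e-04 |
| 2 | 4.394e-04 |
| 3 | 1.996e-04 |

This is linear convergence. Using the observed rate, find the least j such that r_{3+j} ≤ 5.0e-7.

8

Rate ρ ≈ r_3/r_2 = 1.996e-04/4.394e-04 = 0.4543.
After j more steps, r_{3+j} ≈ 1.996e-04·ρ^j; need ρ^j ≤ 5.0e-7/1.996e-04 = 0.00250501.
j ≥ ln(0.00250501)/ln(0.4543) = -5.9895/-0.78900 = 7.591.
So 8 more iterations are needed.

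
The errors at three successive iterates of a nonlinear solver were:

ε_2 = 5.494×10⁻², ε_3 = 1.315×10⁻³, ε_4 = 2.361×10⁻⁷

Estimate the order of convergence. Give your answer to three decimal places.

2.311

p ≈ ln(ε_4/ε_3) / ln(ε_3/ε_2)
  = ln(2.361×10⁻⁷/1.315×10⁻³) / ln(1.315×10⁻³/5.494×10⁻²)
  = ln(0.000179544) / ln(0.0239352)
  = -8.625090 / -3.732405 ≈ 2.310867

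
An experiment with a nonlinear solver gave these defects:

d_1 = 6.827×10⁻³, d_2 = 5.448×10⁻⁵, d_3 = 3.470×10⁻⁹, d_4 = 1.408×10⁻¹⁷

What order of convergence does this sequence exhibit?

2

Consecutive ratios: d_4/d_3 = 1.408×10⁻¹⁷/3.470×10⁻⁹ = 4.05764e-09, d_3/d_2 = 3.470×10⁻⁹/5.448×10⁻⁵ = 6.36931e-05.
p ≈ ln(4.05764e-09)/ln(6.36931e-05) = -19.3227/-9.6614 ≈ 2.00.
So the convergence is quadratic (order 2).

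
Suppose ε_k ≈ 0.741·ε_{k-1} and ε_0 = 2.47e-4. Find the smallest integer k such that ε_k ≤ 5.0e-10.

After k steps, ε_k ≈ 2.47e-4·0.741^k.
Need 0.741^k ≤ 5.0e-10/2.47e-4 = 2.02429e-06.
k ≥ ln(2.02429e-06)/ln(0.741) = -13.1103/-0.29975 = 43.737.
Smallest integer k = 44.

44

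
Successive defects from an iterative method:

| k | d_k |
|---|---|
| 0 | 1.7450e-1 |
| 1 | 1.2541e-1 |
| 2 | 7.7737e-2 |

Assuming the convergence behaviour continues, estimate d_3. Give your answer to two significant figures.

First estimate the order: p ≈ ln(d_2/d_1) / ln(d_1/d_0) = ln(7.7737e-2/1.2541e-1)/ln(1.2541e-1/1.7450e-1) = ln(0.619863)/ln(0.718682) ≈ 1.4478.
Then d_3 ≈ d_2·(d_2/d_1)^p = 7.7737e-2·(0.619863)^1.4478 = 7.7737e-2·0.500364 ≈ 0.0389.

3.9e-2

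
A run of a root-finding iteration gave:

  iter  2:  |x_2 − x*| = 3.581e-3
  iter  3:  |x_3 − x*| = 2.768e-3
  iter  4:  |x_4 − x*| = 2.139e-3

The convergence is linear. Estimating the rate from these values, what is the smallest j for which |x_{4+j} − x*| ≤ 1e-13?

Rate ρ ≈ |x_4 − x*|/|x_3 − x*| = 2.139e-3/2.768e-3 = 0.7728.
After j more steps, |x_{4+j} − x*| ≈ 2.139e-3·ρ^j; need ρ^j ≤ 1e-13/2.139e-3 = 4.67508e-11.
j ≥ ln(4.67508e-11)/ln(0.7728) = -23.7862/-0.25773 = 92.291.
So 93 more iterations are needed.

93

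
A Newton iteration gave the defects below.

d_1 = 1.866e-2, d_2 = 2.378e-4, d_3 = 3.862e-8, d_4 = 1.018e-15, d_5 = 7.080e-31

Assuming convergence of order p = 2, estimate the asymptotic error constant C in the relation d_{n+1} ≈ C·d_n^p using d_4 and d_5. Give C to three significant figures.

C ≈ d_5 / d_4^2
  = 7.080e-31 / (1.018e-15)^2
  = 7.080e-31 / 1.03632e-30 ≈ 0.68318

0.683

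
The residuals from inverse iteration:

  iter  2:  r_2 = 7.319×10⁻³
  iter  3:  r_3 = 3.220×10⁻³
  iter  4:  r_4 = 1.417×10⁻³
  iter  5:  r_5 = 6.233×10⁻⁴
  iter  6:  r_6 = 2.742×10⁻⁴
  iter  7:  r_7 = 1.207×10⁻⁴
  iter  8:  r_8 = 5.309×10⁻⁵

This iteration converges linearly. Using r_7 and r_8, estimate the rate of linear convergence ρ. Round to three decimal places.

0.440

ρ ≈ r_8/r_7 = 5.309×10⁻⁵/1.207×10⁻⁴ = 0.43985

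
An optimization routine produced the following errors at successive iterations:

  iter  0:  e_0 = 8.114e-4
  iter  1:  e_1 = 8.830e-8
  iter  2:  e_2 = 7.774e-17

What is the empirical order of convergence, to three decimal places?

p ≈ ln(e_2/e_1) / ln(e_1/e_0)
  = ln(7.774e-17/8.830e-8) / ln(8.830e-8/8.114e-4)
  = ln(8.80408e-10) / ln(0.000108824)
  = -20.850636 / -9.125779 ≈ 2.284806

2.285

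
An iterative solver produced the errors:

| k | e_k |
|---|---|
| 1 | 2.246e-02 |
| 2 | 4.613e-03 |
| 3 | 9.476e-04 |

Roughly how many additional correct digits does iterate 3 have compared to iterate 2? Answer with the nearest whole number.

Digits gained ≈ log₁₀(e_2/e_3) = log₁₀(4.613e-03/9.476e-04) = log₁₀(4.86809) ≈ 0.687.

1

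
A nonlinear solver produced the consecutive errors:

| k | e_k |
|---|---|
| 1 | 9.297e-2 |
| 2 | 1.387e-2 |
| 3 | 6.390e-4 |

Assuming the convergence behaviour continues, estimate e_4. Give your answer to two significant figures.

First estimate the order: p ≈ ln(e_3/e_2) / ln(e_2/e_1) = ln(6.390e-4/1.387e-2)/ln(1.387e-2/9.297e-2) = ln(0.0460707)/ln(0.149188) ≈ 1.6176.
Then e_4 ≈ e_3·(e_3/e_2)^p = 6.390e-4·(0.0460707)^1.6176 = 6.390e-4·0.00688582 ≈ 4.4e-06.

4.4e-6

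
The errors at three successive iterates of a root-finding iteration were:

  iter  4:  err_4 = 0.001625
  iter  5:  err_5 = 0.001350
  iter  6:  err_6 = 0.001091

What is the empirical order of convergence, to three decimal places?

1.149

p ≈ ln(err_6/err_5) / ln(err_5/err_4)
  = ln(0.001091/0.001350) / ln(0.001350/0.001625)
  = ln(0.808148) / ln(0.830769)
  = -0.213010 / -0.185404 ≈ 1.148896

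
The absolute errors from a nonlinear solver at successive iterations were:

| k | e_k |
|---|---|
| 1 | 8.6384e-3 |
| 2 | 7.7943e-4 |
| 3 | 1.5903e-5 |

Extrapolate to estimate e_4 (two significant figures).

First estimate the order: p ≈ ln(e_3/e_2) / ln(e_2/e_1) = ln(1.5903e-5/7.7943e-4)/ln(7.7943e-4/8.6384e-3) = ln(0.0204034)/ln(0.0902285) ≈ 1.6180.
Then e_4 ≈ e_3·(e_3/e_2)^p = 1.5903e-5·(0.0204034)^1.6180 = 1.5903e-5·0.00184119 ≈ 2.928e-08.

2.9e-8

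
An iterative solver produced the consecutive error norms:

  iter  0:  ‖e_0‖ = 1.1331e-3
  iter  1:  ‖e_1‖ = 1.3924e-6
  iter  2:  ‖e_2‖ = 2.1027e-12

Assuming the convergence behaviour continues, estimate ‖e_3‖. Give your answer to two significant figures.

4.8e-24

First estimate the order: p ≈ ln(‖e_2‖/‖e_1‖) / ln(‖e_1‖/‖e_0‖) = ln(2.1027e-12/1.3924e-6)/ln(1.3924e-6/1.1331e-3) = ln(1.51013e-06)/ln(0.00122884) ≈ 2.0000.
Then ‖e_3‖ ≈ ‖e_2‖·(‖e_2‖/‖e_1‖)^p = 2.1027e-12·(1.51013e-06)^2.0000 = 2.1027e-12·2.28049e-12 ≈ 4.795e-24.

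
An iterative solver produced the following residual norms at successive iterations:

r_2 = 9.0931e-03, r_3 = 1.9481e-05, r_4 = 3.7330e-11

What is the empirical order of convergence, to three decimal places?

2.142

p ≈ ln(r_4/r_3) / ln(r_3/r_2)
  = ln(3.7330e-11/1.9481e-05) / ln(1.9481e-05/9.0931e-03)
  = ln(1.91623e-06) / ln(0.00214239)
  = -13.165151 / -6.145833 ≈ 2.142126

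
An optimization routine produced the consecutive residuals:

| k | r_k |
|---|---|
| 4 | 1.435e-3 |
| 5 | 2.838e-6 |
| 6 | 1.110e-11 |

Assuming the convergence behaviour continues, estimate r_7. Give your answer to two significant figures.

1.7e-22

First estimate the order: p ≈ ln(r_6/r_5) / ln(r_5/r_4) = ln(1.110e-11/2.838e-6)/ln(2.838e-6/1.435e-3) = ln(3.91121e-06)/ln(0.0019777) ≈ 2.0000.
Then r_7 ≈ r_6·(r_6/r_5)^p = 1.110e-11·(3.91121e-06)^2.0000 = 1.110e-11·1.52976e-11 ≈ 1.698e-22.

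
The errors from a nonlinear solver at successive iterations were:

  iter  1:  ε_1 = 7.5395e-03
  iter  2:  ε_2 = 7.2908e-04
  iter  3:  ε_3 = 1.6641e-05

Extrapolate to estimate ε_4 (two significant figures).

3.7e-8

First estimate the order: p ≈ ln(ε_3/ε_2) / ln(ε_2/ε_1) = ln(1.6641e-05/7.2908e-04)/ln(7.2908e-04/7.5395e-03) = ln(0.0228247)/ln(0.0967014) ≈ 1.6180.
Then ε_4 ≈ ε_3·(ε_3/ε_2)^p = 1.6641e-05·(0.0228247)^1.6180 = 1.6641e-05·0.00220749 ≈ 3.673e-08.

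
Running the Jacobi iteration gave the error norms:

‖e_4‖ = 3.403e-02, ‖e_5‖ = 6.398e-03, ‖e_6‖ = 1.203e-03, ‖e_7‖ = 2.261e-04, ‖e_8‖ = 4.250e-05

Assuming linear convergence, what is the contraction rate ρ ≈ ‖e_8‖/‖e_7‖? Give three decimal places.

ρ ≈ ‖e_8‖/‖e_7‖ = 4.250e-05/2.261e-04 = 0.18797

0.188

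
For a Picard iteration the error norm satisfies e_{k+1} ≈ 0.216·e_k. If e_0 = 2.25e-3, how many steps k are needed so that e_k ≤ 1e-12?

After k steps, e_k ≈ 2.25e-3·0.216^k.
Need 0.216^k ≤ 1e-12/2.25e-3 = 4.44444e-10.
k ≥ ln(4.44444e-10)/ln(0.216) = -21.5342/-1.53248 = 14.052.
Smallest integer k = 15.

15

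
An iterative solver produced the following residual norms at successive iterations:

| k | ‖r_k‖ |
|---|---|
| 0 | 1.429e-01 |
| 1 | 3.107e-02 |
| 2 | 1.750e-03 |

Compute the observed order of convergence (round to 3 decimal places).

p ≈ ln(‖r_2‖/‖r_1‖) / ln(‖r_1‖/‖r_0‖)
  = ln(1.750e-03/3.107e-02) / ln(3.107e-02/1.429e-01)
  = ln(0.0563244) / ln(0.217425)
  = -2.876627 / -1.525901 ≈ 1.885199

1.885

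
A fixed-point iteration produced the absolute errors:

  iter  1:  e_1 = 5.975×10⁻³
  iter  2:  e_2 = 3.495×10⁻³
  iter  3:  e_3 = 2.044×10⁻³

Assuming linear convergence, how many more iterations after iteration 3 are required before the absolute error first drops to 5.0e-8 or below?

20

Rate ρ ≈ e_3/e_2 = 2.044×10⁻³/3.495×10⁻³ = 0.5848.
After j more steps, e_{3+j} ≈ 2.044×10⁻³·ρ^j; need ρ^j ≤ 5.0e-8/2.044×10⁻³ = 2.44618e-05.
j ≥ ln(2.44618e-05)/ln(0.5848) = -10.6184/-0.53649 = 19.792.
So 20 more iterations are needed.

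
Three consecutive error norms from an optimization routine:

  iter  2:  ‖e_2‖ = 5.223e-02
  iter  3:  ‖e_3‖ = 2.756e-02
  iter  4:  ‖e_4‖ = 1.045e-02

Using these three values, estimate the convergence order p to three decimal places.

p ≈ ln(‖e_4‖/‖e_3‖) / ln(‖e_3‖/‖e_2‖)
  = ln(1.045e-02/2.756e-02) / ln(2.756e-02/5.223e-02)
  = ln(0.379173) / ln(0.527666)
  = -0.969763 / -0.639292 ≈ 1.516933

1.517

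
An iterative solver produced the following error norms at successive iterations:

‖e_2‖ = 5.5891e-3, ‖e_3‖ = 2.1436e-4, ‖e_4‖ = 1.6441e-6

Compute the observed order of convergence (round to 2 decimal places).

p ≈ ln(‖e_4‖/‖e_3‖) / ln(‖e_3‖/‖e_2‖)
  = ln(1.6441e-6/2.1436e-4) / ln(2.1436e-4/5.5891e-3)
  = ln(0.00766981) / ln(0.0383532)
  = -4.87046 / -3.26092 ≈ 1.49358

1.49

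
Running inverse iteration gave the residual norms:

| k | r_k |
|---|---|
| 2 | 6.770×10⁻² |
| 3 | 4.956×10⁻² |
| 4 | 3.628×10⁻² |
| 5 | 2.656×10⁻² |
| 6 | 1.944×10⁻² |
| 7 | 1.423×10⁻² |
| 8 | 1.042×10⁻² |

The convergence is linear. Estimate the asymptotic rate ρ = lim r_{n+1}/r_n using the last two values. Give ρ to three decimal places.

0.732

ρ ≈ r_8/r_7 = 1.042×10⁻²/1.423×10⁻² = 0.73226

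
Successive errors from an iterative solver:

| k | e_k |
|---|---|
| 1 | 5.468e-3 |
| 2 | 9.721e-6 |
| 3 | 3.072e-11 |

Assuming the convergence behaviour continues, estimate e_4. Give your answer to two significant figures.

3.1e-22

First estimate the order: p ≈ ln(e_3/e_2) / ln(e_2/e_1) = ln(3.072e-11/9.721e-6)/ln(9.721e-6/5.468e-3) = ln(3.16017e-06)/ln(0.0017778) ≈ 2.0000.
Then e_4 ≈ e_3·(e_3/e_2)^p = 3.072e-11·(3.16017e-06)^2.0000 = 3.072e-11·9.98667e-12 ≈ 3.068e-22.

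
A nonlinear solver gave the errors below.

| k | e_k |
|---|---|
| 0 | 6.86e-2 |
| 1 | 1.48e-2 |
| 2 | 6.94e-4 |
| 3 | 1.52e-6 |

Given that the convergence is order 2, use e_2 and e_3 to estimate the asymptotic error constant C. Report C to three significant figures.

3.16

C ≈ e_3 / e_2^2
  = 1.52e-6 / (6.94e-4)^2
  = 1.52e-6 / 4.81636e-07 ≈ 3.1559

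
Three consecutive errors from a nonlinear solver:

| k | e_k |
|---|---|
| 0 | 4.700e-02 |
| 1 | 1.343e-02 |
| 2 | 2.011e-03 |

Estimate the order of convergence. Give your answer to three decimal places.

p ≈ ln(e_2/e_1) / ln(e_1/e_0)
  = ln(2.011e-03/1.343e-02) / ln(1.343e-02/4.700e-02)
  = ln(0.149739) / ln(0.285745)
  = -1.898862 / -1.252655 ≈ 1.515870

1.516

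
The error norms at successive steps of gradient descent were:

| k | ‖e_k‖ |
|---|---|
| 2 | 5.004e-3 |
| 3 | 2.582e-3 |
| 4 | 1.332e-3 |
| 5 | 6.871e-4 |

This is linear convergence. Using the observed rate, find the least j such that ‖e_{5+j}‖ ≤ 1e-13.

Rate ρ ≈ ‖e_5‖/‖e_4‖ = 6.871e-4/1.332e-3 = 0.5158.
After j more steps, ‖e_{5+j}‖ ≈ 6.871e-4·ρ^j; need ρ^j ≤ 1e-13/6.871e-4 = 1.45539e-10.
j ≥ ln(1.45539e-10)/ln(0.5158) = -22.6506/-0.66204 = 34.213.
So 35 more iterations are needed.

35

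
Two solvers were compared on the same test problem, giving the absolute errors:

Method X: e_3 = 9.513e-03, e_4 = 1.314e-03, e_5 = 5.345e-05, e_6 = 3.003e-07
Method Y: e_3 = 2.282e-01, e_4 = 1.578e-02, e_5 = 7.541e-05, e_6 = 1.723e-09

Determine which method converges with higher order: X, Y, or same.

Y

Method X: p ≈ ln(3.003e-07/5.345e-05)/ln(5.345e-05/1.314e-03) ≈ 1.62.
Method Y: p ≈ ln(1.723e-09/7.541e-05)/ln(7.541e-05/1.578e-02) ≈ 2.00.
Method Y has the higher order (≈2.0 vs ≈1.6).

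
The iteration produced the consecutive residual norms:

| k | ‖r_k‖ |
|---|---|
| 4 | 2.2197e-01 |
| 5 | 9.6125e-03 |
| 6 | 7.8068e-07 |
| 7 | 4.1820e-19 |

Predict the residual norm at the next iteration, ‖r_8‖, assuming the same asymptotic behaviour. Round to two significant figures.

6.4e-56

First estimate the order: p ≈ ln(‖r_7‖/‖r_6‖) / ln(‖r_6‖/‖r_5‖) = ln(4.1820e-19/7.8068e-07)/ln(7.8068e-07/9.6125e-03) = ln(5.35687e-13)/ln(8.12151e-05) ≈ 3.0000.
Then ‖r_8‖ ≈ ‖r_7‖·(‖r_7‖/‖r_6‖)^p = 4.1820e-19·(5.35687e-13)^3.0000 = 4.1820e-19·1.53721e-37 ≈ 6.429e-56.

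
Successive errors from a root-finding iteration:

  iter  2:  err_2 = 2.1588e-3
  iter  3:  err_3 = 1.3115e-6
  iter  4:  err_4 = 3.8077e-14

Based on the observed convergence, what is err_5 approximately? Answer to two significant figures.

8.3e-32

First estimate the order: p ≈ ln(err_4/err_3) / ln(err_3/err_2) = ln(3.8077e-14/1.3115e-6)/ln(1.3115e-6/2.1588e-3) = ln(2.90332e-08)/ln(0.000607513) ≈ 2.3433.
Then err_5 ≈ err_4·(err_4/err_3)^p = 3.8077e-14·(2.90332e-08)^2.3433 = 3.8077e-14·2.17922e-18 ≈ 8.298e-32.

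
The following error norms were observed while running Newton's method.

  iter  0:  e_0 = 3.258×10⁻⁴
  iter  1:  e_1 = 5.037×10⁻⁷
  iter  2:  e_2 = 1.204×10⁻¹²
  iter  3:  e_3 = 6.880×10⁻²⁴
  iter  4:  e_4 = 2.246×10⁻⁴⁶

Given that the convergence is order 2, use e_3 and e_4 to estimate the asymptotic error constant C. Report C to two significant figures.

C ≈ e_4 / e_3^2
  = 2.246×10⁻⁴⁶ / (6.880×10⁻²⁴)^2
  = 2.246×10⁻⁴⁶ / 4.73344e-47 ≈ 4.745

4.7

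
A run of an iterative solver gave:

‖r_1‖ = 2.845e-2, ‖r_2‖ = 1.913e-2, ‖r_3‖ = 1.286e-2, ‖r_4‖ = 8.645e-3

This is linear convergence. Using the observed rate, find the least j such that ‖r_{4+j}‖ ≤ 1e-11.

52

Rate ρ ≈ ‖r_4‖/‖r_3‖ = 8.645e-3/1.286e-2 = 0.6722.
After j more steps, ‖r_{4+j}‖ ≈ 8.645e-3·ρ^j; need ρ^j ≤ 1e-11/8.645e-3 = 1.15674e-09.
j ≥ ln(1.15674e-09)/ln(0.6722) = -20.5777/-0.39720 = 51.807.
So 52 more iterations are needed.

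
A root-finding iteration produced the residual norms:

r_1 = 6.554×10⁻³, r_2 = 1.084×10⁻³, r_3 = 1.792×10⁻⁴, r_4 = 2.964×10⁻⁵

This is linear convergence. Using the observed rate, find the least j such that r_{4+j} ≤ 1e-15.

Rate ρ ≈ r_4/r_3 = 2.964×10⁻⁵/1.792×10⁻⁴ = 0.1654.
After j more steps, r_{4+j} ≈ 2.964×10⁻⁵·ρ^j; need ρ^j ≤ 1e-15/2.964×10⁻⁵ = 3.37382e-11.
j ≥ ln(3.37382e-11)/ln(0.1654) = -24.1124/-1.79939 = 13.400.
So 14 more iterations are needed.

14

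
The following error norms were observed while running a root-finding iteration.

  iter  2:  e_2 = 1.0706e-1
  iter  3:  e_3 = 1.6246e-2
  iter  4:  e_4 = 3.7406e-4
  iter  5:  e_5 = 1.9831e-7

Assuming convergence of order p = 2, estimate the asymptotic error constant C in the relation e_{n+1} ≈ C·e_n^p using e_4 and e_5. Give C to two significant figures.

C ≈ e_5 / e_4^2
  = 1.9831e-7 / (3.7406e-4)^2
  = 1.9831e-7 / 1.39921e-07 ≈ 1.4173

1.4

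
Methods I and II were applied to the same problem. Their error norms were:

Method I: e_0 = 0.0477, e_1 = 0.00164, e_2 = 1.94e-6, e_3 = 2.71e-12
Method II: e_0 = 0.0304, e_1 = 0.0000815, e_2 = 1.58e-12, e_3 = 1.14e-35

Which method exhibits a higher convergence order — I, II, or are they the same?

II

Method I: p ≈ ln(2.71e-12/1.94e-6)/ln(1.94e-6/0.00164) ≈ 2.00.
Method II: p ≈ ln(1.14e-35/1.58e-12)/ln(1.58e-12/0.0000815) ≈ 3.00.
Method II has the higher order (≈3.0 vs ≈2.0).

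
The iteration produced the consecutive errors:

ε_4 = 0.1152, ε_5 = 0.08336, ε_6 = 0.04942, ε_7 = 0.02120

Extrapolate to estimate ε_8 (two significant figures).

First estimate the order: p ≈ ln(ε_7/ε_6) / ln(ε_6/ε_5) = ln(0.02120/0.04942)/ln(0.04942/0.08336) = ln(0.428976)/ln(0.59285) ≈ 1.6188.
Then ε_8 ≈ ε_7·(ε_7/ε_6)^p = 0.02120·(0.428976)^1.6188 = 0.02120·0.254087 ≈ 0.005387.

5.4e-3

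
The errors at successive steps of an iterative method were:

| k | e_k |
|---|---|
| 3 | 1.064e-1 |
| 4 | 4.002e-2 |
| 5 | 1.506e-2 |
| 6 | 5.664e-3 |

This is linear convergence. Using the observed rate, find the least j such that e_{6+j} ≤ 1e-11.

21

Rate ρ ≈ e_6/e_5 = 5.664e-3/1.506e-2 = 0.3761.
After j more steps, e_{6+j} ≈ 5.664e-3·ρ^j; need ρ^j ≤ 1e-11/5.664e-3 = 1.76554e-09.
j ≥ ln(1.76554e-09)/ln(0.3761) = -20.1548/-0.97790 = 20.610.
So 21 more iterations are needed.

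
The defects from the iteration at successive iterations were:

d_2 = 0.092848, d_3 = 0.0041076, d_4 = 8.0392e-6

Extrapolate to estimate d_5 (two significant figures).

3.1e-11

First estimate the order: p ≈ ln(d_4/d_3) / ln(d_3/d_2) = ln(8.0392e-6/0.0041076)/ln(0.0041076/0.092848) = ln(0.00195715)/ln(0.04424) ≈ 2.0000.
Then d_5 ≈ d_4·(d_4/d_3)^p = 8.0392e-6·(0.00195715)^2.0000 = 8.0392e-6·3.83044e-06 ≈ 3.079e-11.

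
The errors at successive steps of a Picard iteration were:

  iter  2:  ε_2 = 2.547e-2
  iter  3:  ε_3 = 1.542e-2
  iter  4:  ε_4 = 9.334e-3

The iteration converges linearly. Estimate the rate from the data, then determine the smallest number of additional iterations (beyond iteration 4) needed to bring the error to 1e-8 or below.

Rate ρ ≈ ε_4/ε_3 = 9.334e-3/1.542e-2 = 0.6053.
After j more steps, ε_{4+j} ≈ 9.334e-3·ρ^j; need ρ^j ≤ 1e-8/9.334e-3 = 1.07135e-06.
j ≥ ln(1.07135e-06)/ln(0.6053) = -13.7466/-0.50203 = 27.382.
So 28 more iterations are needed.

28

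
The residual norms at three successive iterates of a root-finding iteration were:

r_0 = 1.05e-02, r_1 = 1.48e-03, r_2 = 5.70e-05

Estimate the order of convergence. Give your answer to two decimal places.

p ≈ ln(r_2/r_1) / ln(r_1/r_0)
  = ln(5.70e-05/1.48e-03) / ln(1.48e-03/1.05e-02)
  = ln(0.0385135) / ln(0.140952)
  = -3.25675 / -1.95934 ≈ 1.66217

1.66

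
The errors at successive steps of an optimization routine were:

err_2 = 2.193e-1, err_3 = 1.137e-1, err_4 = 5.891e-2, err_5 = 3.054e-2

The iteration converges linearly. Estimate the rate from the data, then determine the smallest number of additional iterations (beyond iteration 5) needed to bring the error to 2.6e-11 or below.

32

Rate ρ ≈ err_5/err_4 = 3.054e-2/5.891e-2 = 0.5184.
After j more steps, err_{5+j} ≈ 3.054e-2·ρ^j; need ρ^j ≤ 2.6e-11/3.054e-2 = 8.51343e-10.
j ≥ ln(8.51343e-10)/ln(0.5184) = -20.8842/-0.65701 = 31.787.
So 32 more iterations are needed.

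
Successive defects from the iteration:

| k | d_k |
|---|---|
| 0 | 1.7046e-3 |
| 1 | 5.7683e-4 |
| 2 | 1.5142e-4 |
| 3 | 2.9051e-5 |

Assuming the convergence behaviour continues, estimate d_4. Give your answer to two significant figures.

First estimate the order: p ≈ ln(d_3/d_2) / ln(d_2/d_1) = ln(2.9051e-5/1.5142e-4)/ln(1.5142e-4/5.7683e-4) = ln(0.191857)/ln(0.262504) ≈ 1.2344.
Then d_4 ≈ d_3·(d_3/d_2)^p = 2.9051e-5·(0.191857)^1.2344 = 2.9051e-5·0.130289 ≈ 3.785e-06.

3.8e-6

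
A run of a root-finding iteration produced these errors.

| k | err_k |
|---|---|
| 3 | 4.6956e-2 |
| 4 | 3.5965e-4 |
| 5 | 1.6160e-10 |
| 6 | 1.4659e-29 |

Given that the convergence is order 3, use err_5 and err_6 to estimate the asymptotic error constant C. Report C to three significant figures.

C ≈ err_6 / err_5^3
  = 1.4659e-29 / (1.6160e-10)^3
  = 1.4659e-29 / 4.22011e-30 ≈ 3.4736

3.47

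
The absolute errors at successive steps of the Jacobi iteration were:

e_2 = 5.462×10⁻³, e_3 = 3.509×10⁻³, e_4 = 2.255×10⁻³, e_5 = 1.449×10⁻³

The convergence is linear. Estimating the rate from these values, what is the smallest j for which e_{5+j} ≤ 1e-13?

Rate ρ ≈ e_5/e_4 = 1.449×10⁻³/2.255×10⁻³ = 0.6426.
After j more steps, e_{5+j} ≈ 1.449×10⁻³·ρ^j; need ρ^j ≤ 1e-13/1.449×10⁻³ = 6.90131e-11.
j ≥ ln(6.90131e-11)/ln(0.6426) = -23.3967/-0.44223 = 52.906.
So 53 more iterations are needed.

53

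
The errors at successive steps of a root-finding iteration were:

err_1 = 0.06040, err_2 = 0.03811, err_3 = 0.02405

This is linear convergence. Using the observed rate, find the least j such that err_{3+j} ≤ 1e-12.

Rate ρ ≈ err_3/err_2 = 0.02405/0.03811 = 0.6311.
After j more steps, err_{3+j} ≈ 0.02405·ρ^j; need ρ^j ≤ 1e-12/0.02405 = 4.158e-11.
j ≥ ln(4.158e-11)/ln(0.6311) = -23.9034/-0.46029 = 51.931.
So 52 more iterations are needed.

52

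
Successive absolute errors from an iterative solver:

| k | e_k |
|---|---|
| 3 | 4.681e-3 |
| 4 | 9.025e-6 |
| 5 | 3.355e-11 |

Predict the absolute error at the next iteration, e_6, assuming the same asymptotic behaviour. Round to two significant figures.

4.6e-22

First estimate the order: p ≈ ln(e_5/e_4) / ln(e_4/e_3) = ln(3.355e-11/9.025e-6)/ln(9.025e-6/4.681e-3) = ln(3.71745e-06)/ln(0.00192801) ≈ 2.0000.
Then e_6 ≈ e_5·(e_5/e_4)^p = 3.355e-11·(3.71745e-06)^2.0000 = 3.355e-11·1.38194e-11 ≈ 4.636e-22.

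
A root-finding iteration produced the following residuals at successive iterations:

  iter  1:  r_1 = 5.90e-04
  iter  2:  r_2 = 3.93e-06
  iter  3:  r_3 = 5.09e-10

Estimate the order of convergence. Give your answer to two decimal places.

p ≈ ln(r_3/r_2) / ln(r_2/r_1)
  = ln(5.09e-10/3.93e-06) / ln(3.93e-06/5.90e-04)
  = ln(0.000129517) / ln(0.00666102)
  = -8.95170 / -5.01148 ≈ 1.78624

1.79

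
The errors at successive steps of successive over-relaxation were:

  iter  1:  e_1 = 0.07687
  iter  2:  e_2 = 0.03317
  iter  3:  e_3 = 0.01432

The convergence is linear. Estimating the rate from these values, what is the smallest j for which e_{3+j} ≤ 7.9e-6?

Rate ρ ≈ e_3/e_2 = 0.01432/0.03317 = 0.4317.
After j more steps, e_{3+j} ≈ 0.01432·ρ^j; need ρ^j ≤ 7.9e-6/0.01432 = 0.000551676.
j ≥ ln(0.000551676)/ln(0.4317) = -7.5025/-0.84002 = 8.931.
So 9 more iterations are needed.

9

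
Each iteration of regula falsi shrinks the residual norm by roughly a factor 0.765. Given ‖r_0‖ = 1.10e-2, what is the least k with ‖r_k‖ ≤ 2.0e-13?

93

After k steps, ‖r_k‖ ≈ 1.10e-2·0.765^k.
Need 0.765^k ≤ 2.0e-13/1.10e-2 = 1.81818e-11.
k ≥ ln(1.81818e-11)/ln(0.765) = -24.7306/-0.26788 = 92.320.
Smallest integer k = 93.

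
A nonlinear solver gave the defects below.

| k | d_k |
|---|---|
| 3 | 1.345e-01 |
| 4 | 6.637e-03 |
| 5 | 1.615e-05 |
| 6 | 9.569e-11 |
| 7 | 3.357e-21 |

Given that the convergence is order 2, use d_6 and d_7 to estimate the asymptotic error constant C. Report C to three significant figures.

0.367

C ≈ d_7 / d_6^2
  = 3.357e-21 / (9.569e-11)^2
  = 3.357e-21 / 9.15658e-21 ≈ 0.36662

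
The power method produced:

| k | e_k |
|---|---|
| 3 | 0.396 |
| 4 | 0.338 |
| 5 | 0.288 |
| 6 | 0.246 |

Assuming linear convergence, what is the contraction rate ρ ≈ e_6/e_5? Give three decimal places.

ρ ≈ e_6/e_5 = 0.246/0.288 = 0.85417

0.854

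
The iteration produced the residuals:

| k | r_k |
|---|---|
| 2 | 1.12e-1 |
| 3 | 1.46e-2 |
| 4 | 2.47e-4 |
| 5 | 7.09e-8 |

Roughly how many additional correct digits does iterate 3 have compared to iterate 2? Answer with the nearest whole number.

1

Digits gained ≈ log₁₀(r_2/r_3) = log₁₀(1.12e-1/1.46e-2) = log₁₀(7.67123) ≈ 0.885.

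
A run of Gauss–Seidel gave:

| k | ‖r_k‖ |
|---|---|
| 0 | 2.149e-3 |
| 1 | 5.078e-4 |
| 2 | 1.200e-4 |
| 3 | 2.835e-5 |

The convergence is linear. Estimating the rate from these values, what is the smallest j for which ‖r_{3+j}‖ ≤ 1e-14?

16

Rate ρ ≈ ‖r_3‖/‖r_2‖ = 2.835e-5/1.200e-4 = 0.2363.
After j more steps, ‖r_{3+j}‖ ≈ 2.835e-5·ρ^j; need ρ^j ≤ 1e-14/2.835e-5 = 3.52734e-10.
j ≥ ln(3.52734e-10)/ln(0.2363) = -21.7653/-1.44265 = 15.087.
So 16 more iterations are needed.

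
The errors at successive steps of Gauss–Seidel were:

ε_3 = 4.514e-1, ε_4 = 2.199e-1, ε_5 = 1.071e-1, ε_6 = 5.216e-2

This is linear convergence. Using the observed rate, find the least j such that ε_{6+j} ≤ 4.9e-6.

13

Rate ρ ≈ ε_6/ε_5 = 5.216e-2/1.071e-1 = 0.4870.
After j more steps, ε_{6+j} ≈ 5.216e-2·ρ^j; need ρ^j ≤ 4.9e-6/5.216e-2 = 9.39417e-05.
j ≥ ln(9.39417e-05)/ln(0.4870) = -9.2728/-0.71949 = 12.888.
So 13 more iterations are needed.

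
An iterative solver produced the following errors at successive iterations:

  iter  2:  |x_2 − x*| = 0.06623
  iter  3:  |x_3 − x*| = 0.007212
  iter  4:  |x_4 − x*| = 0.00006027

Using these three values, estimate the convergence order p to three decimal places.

2.158

p ≈ ln(|x_4 − x*|/|x_3 − x*|) / ln(|x_3 − x*|/|x_2 − x*|)
  = ln(0.00006027/0.007212) / ln(0.007212/0.06623)
  = ln(0.00835691) / ln(0.108893)
  = -4.784667 / -2.217390 ≈ 2.157792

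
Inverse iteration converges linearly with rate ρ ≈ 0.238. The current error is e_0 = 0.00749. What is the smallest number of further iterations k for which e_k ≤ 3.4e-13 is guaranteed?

17

After k steps, e_k ≈ 0.00749·0.238^k.
Need 0.238^k ≤ 3.4e-13/0.00749 = 4.53939e-11.
k ≥ ln(4.53939e-11)/ln(0.238) = -23.8156/-1.43548 = 16.591.
Smallest integer k = 17.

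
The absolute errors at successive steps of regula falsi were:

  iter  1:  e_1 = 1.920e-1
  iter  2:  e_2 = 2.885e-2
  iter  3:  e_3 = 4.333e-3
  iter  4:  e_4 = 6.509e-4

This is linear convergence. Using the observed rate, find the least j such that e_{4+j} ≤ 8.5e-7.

Rate ρ ≈ e_4/e_3 = 6.509e-4/4.333e-3 = 0.1502.
After j more steps, e_{4+j} ≈ 6.509e-4·ρ^j; need ρ^j ≤ 8.5e-7/6.509e-4 = 0.00130588.
j ≥ ln(0.00130588)/ln(0.1502) = -6.6409/-1.89579 = 3.503.
So 4 more iterations are needed.

4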